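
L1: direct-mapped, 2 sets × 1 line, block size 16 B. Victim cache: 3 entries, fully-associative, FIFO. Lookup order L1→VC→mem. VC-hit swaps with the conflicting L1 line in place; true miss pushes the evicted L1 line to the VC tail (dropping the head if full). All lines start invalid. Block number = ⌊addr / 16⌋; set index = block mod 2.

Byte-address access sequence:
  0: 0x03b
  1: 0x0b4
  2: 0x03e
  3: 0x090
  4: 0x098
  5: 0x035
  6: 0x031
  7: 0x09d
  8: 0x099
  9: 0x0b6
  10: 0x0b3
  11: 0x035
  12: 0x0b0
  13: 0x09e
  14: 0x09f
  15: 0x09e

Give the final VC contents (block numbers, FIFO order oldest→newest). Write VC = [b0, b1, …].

VC = [11, 3]

0: 0x3b (blk 3, set 1) → MISS  vc=[]
1: 0xb4 (blk 11, set 1) → MISS  vc=[3]
2: 0x3e (blk 3, set 1) → VC-HIT  vc=[11]
3: 0x90 (blk 9, set 1) → MISS  vc=[11, 3]
4: 0x98 (blk 9, set 1) → L1-HIT  vc=[11, 3]
5: 0x35 (blk 3, set 1) → VC-HIT  vc=[11, 9]
6: 0x31 (blk 3, set 1) → L1-HIT  vc=[11, 9]
7: 0x9d (blk 9, set 1) → VC-HIT  vc=[11, 3]
8: 0x99 (blk 9, set 1) → L1-HIT  vc=[11, 3]
9: 0xb6 (blk 11, set 1) → VC-HIT  vc=[9, 3]
10: 0xb3 (blk 11, set 1) → L1-HIT  vc=[9, 3]
11: 0x35 (blk 3, set 1) → VC-HIT  vc=[9, 11]
12: 0xb0 (blk 11, set 1) → VC-HIT  vc=[9, 3]
13: 0x9e (blk 9, set 1) → VC-HIT  vc=[11, 3]
14: 0x9f (blk 9, set 1) → L1-HIT  vc=[11, 3]
15: 0x9e (blk 9, set 1) → L1-HIT  vc=[11, 3]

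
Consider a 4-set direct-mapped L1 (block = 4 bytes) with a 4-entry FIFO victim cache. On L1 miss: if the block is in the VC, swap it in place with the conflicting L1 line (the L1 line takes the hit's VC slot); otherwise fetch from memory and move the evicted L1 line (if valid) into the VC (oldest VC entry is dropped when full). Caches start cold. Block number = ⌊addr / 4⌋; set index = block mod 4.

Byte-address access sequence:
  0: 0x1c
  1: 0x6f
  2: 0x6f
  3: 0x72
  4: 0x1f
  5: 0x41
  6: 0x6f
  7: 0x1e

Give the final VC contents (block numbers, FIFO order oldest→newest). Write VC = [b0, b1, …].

VC = [27, 28]

0: 0x1c (blk 7, set 3) → MISS  vc=[]
1: 0x6f (blk 27, set 3) → MISS  vc=[7]
2: 0x6f (blk 27, set 3) → L1-HIT  vc=[7]
3: 0x72 (blk 28, set 0) → MISS  vc=[7]
4: 0x1f (blk 7, set 3) → VC-HIT  vc=[27]
5: 0x41 (blk 16, set 0) → MISS  vc=[27, 28]
6: 0x6f (blk 27, set 3) → VC-HIT  vc=[7, 28]
7: 0x1e (blk 7, set 3) → VC-HIT  vc=[27, 28]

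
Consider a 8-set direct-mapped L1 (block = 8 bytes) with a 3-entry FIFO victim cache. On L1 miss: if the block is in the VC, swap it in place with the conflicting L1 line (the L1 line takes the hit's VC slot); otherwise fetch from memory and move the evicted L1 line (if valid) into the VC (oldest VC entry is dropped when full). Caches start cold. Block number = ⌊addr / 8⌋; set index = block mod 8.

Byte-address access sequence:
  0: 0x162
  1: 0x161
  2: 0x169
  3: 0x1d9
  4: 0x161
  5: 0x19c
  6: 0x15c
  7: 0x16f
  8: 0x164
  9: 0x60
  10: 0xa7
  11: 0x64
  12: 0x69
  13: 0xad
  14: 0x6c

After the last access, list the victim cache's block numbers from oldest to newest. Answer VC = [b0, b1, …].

VC = [20, 45, 21]

#0 0x162→b44/s4 MISS; vc=[]
#1 0x161→b44/s4 L1-HIT; vc=[]
#2 0x169→b45/s5 MISS; vc=[]
#3 0x1d9→b59/s3 MISS; vc=[]
#4 0x161→b44/s4 L1-HIT; vc=[]
#5 0x19c→b51/s3 MISS; vc=[59]
#6 0x15c→b43/s3 MISS; vc=[59,51]
#7 0x16f→b45/s5 L1-HIT; vc=[59,51]
#8 0x164→b44/s4 L1-HIT; vc=[59,51]
#9 0x60→b12/s4 MISS; vc=[59,51,44]
#10 0xa7→b20/s4 MISS; vc=[51,44,12]
#11 0x64→b12/s4 VC-HIT; vc=[51,44,20]
#12 0x69→b13/s5 MISS; vc=[44,20,45]
#13 0xad→b21/s5 MISS; vc=[20,45,13]
#14 0x6c→b13/s5 VC-HIT; vc=[20,45,21]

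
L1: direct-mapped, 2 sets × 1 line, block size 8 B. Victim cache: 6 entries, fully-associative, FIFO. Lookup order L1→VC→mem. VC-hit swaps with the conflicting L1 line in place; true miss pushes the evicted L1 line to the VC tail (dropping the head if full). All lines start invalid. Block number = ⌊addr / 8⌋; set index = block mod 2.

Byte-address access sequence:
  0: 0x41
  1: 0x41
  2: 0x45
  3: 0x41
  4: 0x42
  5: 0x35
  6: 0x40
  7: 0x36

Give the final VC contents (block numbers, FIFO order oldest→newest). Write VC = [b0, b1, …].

0: 0x41 (blk 8, set 0) → MISS  vc=[]
1: 0x41 (blk 8, set 0) → L1-HIT  vc=[]
2: 0x45 (blk 8, set 0) → L1-HIT  vc=[]
3: 0x41 (blk 8, set 0) → L1-HIT  vc=[]
4: 0x42 (blk 8, set 0) → L1-HIT  vc=[]
5: 0x35 (blk 6, set 0) → MISS  vc=[8]
6: 0x40 (blk 8, set 0) → VC-HIT  vc=[6]
7: 0x36 (blk 6, set 0) → VC-HIT  vc=[8]

VC = [8]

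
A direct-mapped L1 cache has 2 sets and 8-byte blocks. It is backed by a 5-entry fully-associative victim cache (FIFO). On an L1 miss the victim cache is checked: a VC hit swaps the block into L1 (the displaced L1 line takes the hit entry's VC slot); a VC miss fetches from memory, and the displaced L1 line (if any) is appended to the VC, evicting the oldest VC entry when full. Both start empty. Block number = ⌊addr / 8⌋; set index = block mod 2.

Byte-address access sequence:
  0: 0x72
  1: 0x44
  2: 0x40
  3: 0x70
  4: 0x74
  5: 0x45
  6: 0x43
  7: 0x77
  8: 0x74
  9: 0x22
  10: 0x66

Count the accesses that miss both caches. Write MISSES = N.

  [0] addr=0x72 blk=14 s=0: MISS | VC []
  [1] addr=0x44 blk=8 s=0: MISS | VC [14]
  [2] addr=0x40 blk=8 s=0: L1-HIT | VC [14]
  [3] addr=0x70 blk=14 s=0: VC-HIT | VC [8]
  [4] addr=0x74 blk=14 s=0: L1-HIT | VC [8]
  [5] addr=0x45 blk=8 s=0: VC-HIT | VC [14]
  [6] addr=0x43 blk=8 s=0: L1-HIT | VC [14]
  [7] addr=0x77 blk=14 s=0: VC-HIT | VC [8]
  [8] addr=0x74 blk=14 s=0: L1-HIT | VC [8]
  [9] addr=0x22 blk=4 s=0: MISS | VC [8, 14]
  [10] addr=0x66 blk=12 s=0: MISS | VC [8, 14, 4]

MISSES = 4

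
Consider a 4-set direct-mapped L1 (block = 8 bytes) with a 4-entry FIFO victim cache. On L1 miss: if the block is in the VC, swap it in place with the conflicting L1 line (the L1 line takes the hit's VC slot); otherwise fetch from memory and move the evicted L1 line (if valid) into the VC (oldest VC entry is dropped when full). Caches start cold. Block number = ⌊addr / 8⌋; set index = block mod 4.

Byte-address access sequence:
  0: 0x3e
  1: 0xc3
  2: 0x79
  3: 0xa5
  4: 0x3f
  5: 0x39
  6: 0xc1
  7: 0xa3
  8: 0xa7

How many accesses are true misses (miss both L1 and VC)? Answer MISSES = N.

  [0] addr=0x3e blk=7 s=3: MISS | VC []
  [1] addr=0xc3 blk=24 s=0: MISS | VC []
  [2] addr=0x79 blk=15 s=3: MISS | VC [7]
  [3] addr=0xa5 blk=20 s=0: MISS | VC [7, 24]
  [4] addr=0x3f blk=7 s=3: VC-HIT | VC [15, 24]
  [5] addr=0x39 blk=7 s=3: L1-HIT | VC [15, 24]
  [6] addr=0xc1 blk=24 s=0: VC-HIT | VC [15, 20]
  [7] addr=0xa3 blk=20 s=0: VC-HIT | VC [15, 24]
  [8] addr=0xa7 blk=20 s=0: L1-HIT | VC [15, 24]

MISSES = 4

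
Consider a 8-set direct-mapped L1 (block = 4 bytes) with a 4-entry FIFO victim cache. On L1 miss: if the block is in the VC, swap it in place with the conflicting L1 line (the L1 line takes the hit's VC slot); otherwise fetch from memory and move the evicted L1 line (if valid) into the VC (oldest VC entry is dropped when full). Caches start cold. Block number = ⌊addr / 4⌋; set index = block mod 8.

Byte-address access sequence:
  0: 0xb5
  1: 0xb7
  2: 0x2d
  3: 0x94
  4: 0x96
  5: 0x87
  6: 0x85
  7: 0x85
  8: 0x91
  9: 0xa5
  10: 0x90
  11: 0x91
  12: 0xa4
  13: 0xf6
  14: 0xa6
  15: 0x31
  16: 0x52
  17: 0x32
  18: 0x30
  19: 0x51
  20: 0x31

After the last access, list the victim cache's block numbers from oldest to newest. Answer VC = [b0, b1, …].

VC = [33, 37, 36, 20]

0: 0xb5 (blk 45, set 5) → MISS  vc=[]
1: 0xb7 (blk 45, set 5) → L1-HIT  vc=[]
2: 0x2d (blk 11, set 3) → MISS  vc=[]
3: 0x94 (blk 37, set 5) → MISS  vc=[45]
4: 0x96 (blk 37, set 5) → L1-HIT  vc=[45]
5: 0x87 (blk 33, set 1) → MISS  vc=[45]
6: 0x85 (blk 33, set 1) → L1-HIT  vc=[45]
7: 0x85 (blk 33, set 1) → L1-HIT  vc=[45]
8: 0x91 (blk 36, set 4) → MISS  vc=[45]
9: 0xa5 (blk 41, set 1) → MISS  vc=[45, 33]
10: 0x90 (blk 36, set 4) → L1-HIT  vc=[45, 33]
11: 0x91 (blk 36, set 4) → L1-HIT  vc=[45, 33]
12: 0xa4 (blk 41, set 1) → L1-HIT  vc=[45, 33]
13: 0xf6 (blk 61, set 5) → MISS  vc=[45, 33, 37]
14: 0xa6 (blk 41, set 1) → L1-HIT  vc=[45, 33, 37]
15: 0x31 (blk 12, set 4) → MISS  vc=[45, 33, 37, 36]
16: 0x52 (blk 20, set 4) → MISS  vc=[33, 37, 36, 12]
17: 0x32 (blk 12, set 4) → VC-HIT  vc=[33, 37, 36, 20]
18: 0x30 (blk 12, set 4) → L1-HIT  vc=[33, 37, 36, 20]
19: 0x51 (blk 20, set 4) → VC-HIT  vc=[33, 37, 36, 12]
20: 0x31 (blk 12, set 4) → VC-HIT  vc=[33, 37, 36, 20]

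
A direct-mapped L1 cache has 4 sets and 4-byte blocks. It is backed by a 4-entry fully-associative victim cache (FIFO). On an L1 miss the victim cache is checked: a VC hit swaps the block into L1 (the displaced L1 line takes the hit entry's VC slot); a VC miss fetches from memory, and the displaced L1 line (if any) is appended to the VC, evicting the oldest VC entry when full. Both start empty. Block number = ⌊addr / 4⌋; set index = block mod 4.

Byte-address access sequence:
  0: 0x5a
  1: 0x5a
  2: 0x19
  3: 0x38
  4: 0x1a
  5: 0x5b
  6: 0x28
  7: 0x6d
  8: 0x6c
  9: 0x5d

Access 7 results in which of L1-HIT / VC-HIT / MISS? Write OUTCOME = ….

  [0] addr=0x5a blk=22 s=2: MISS | VC []
  [1] addr=0x5a blk=22 s=2: L1-HIT | VC []
  [2] addr=0x19 blk=6 s=2: MISS | VC [22]
  [3] addr=0x38 blk=14 s=2: MISS | VC [22, 6]
  [4] addr=0x1a blk=6 s=2: VC-HIT | VC [22, 14]
  [5] addr=0x5b blk=22 s=2: VC-HIT | VC [6, 14]
  [6] addr=0x28 blk=10 s=2: MISS | VC [6, 14, 22]
  [7] addr=0x6d blk=27 s=3: MISS | VC [6, 14, 22]
  [8] addr=0x6c blk=27 s=3: L1-HIT | VC [6, 14, 22]
  [9] addr=0x5d blk=23 s=3: MISS | VC [6, 14, 22, 27]

OUTCOME = MISS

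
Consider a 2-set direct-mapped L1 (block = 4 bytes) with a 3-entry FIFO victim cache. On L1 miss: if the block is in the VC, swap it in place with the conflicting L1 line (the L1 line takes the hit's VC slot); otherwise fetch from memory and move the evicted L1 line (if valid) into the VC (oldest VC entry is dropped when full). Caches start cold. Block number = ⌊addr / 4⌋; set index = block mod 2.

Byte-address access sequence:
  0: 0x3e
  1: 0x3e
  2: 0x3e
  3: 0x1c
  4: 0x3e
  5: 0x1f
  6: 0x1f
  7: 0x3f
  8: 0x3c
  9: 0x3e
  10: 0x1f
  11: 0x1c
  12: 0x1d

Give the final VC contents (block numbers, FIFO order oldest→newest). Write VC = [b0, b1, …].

VC = [15]

#0 0x3e→b15/s1 MISS; vc=[]
#1 0x3e→b15/s1 L1-HIT; vc=[]
#2 0x3e→b15/s1 L1-HIT; vc=[]
#3 0x1c→b7/s1 MISS; vc=[15]
#4 0x3e→b15/s1 VC-HIT; vc=[7]
#5 0x1f→b7/s1 VC-HIT; vc=[15]
#6 0x1f→b7/s1 L1-HIT; vc=[15]
#7 0x3f→b15/s1 VC-HIT; vc=[7]
#8 0x3c→b15/s1 L1-HIT; vc=[7]
#9 0x3e→b15/s1 L1-HIT; vc=[7]
#10 0x1f→b7/s1 VC-HIT; vc=[15]
#11 0x1c→b7/s1 L1-HIT; vc=[15]
#12 0x1d→b7/s1 L1-HIT; vc=[15]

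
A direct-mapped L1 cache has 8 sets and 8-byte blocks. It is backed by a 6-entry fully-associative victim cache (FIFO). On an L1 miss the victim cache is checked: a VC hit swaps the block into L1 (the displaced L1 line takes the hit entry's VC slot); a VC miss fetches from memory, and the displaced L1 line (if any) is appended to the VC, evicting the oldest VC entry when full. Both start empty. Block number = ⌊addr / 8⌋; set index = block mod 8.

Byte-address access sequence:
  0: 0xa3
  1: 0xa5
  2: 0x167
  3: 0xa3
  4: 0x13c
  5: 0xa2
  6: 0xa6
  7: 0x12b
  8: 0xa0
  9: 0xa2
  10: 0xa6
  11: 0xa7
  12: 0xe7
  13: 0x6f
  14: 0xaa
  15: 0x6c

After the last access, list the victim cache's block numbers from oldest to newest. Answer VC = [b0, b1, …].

  [0] addr=0xa3 blk=20 s=4: MISS | VC []
  [1] addr=0xa5 blk=20 s=4: L1-HIT | VC []
  [2] addr=0x167 blk=44 s=4: MISS | VC [20]
  [3] addr=0xa3 blk=20 s=4: VC-HIT | VC [44]
  [4] addr=0x13c blk=39 s=7: MISS | VC [44]
  [5] addr=0xa2 blk=20 s=4: L1-HIT | VC [44]
  [6] addr=0xa6 blk=20 s=4: L1-HIT | VC [44]
  [7] addr=0x12b blk=37 s=5: MISS | VC [44]
  [8] addr=0xa0 blk=20 s=4: L1-HIT | VC [44]
  [9] addr=0xa2 blk=20 s=4: L1-HIT | VC [44]
  [10] addr=0xa6 blk=20 s=4: L1-HIT | VC [44]
  [11] addr=0xa7 blk=20 s=4: L1-HIT | VC [44]
  [12] addr=0xe7 blk=28 s=4: MISS | VC [44, 20]
  [13] addr=0x6f blk=13 s=5: MISS | VC [44, 20, 37]
  [14] addr=0xaa blk=21 s=5: MISS | VC [44, 20, 37, 13]
  [15] addr=0x6c blk=13 s=5: VC-HIT | VC [44, 20, 37, 21]

VC = [44, 20, 37, 21]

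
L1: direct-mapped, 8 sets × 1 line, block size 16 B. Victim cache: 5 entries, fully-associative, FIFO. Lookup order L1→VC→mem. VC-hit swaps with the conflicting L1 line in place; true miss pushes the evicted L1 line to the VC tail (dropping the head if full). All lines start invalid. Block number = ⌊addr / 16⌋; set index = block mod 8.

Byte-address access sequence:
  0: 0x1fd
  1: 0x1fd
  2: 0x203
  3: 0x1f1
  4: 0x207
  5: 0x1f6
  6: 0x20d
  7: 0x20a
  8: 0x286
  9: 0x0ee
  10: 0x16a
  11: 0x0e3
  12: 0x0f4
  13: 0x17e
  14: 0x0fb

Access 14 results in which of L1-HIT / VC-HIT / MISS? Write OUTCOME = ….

OUTCOME = VC-HIT

0: 0x1fd (blk 31, set 7) → MISS  vc=[]
1: 0x1fd (blk 31, set 7) → L1-HIT  vc=[]
2: 0x203 (blk 32, set 0) → MISS  vc=[]
3: 0x1f1 (blk 31, set 7) → L1-HIT  vc=[]
4: 0x207 (blk 32, set 0) → L1-HIT  vc=[]
5: 0x1f6 (blk 31, set 7) → L1-HIT  vc=[]
6: 0x20d (blk 32, set 0) → L1-HIT  vc=[]
7: 0x20a (blk 32, set 0) → L1-HIT  vc=[]
8: 0x286 (blk 40, set 0) → MISS  vc=[32]
9: 0xee (blk 14, set 6) → MISS  vc=[32]
10: 0x16a (blk 22, set 6) → MISS  vc=[32, 14]
11: 0xe3 (blk 14, set 6) → VC-HIT  vc=[32, 22]
12: 0xf4 (blk 15, set 7) → MISS  vc=[32, 22, 31]
13: 0x17e (blk 23, set 7) → MISS  vc=[32, 22, 31, 15]
14: 0xfb (blk 15, set 7) → VC-HIT  vc=[32, 22, 31, 23]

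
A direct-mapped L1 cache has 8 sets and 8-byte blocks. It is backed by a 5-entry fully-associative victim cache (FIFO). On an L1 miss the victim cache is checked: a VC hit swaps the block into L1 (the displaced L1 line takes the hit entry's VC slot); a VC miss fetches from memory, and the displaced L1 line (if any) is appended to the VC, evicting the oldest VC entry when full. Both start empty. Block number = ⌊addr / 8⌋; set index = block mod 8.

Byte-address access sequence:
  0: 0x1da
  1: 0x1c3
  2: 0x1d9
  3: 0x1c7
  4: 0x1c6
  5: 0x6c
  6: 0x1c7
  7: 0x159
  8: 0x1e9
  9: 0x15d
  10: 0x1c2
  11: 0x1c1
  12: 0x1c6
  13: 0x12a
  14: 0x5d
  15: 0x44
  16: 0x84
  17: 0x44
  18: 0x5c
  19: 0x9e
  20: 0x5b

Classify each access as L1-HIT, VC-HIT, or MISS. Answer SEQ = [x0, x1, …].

SEQ = [MISS, MISS, L1-HIT, L1-HIT, L1-HIT, MISS, L1-HIT, MISS, MISS, L1-HIT, L1-HIT, L1-HIT, L1-HIT, MISS, MISS, MISS, MISS, VC-HIT, L1-HIT, MISS, VC-HIT]

0: 0x1da (blk 59, set 3) → MISS  vc=[]
1: 0x1c3 (blk 56, set 0) → MISS  vc=[]
2: 0x1d9 (blk 59, set 3) → L1-HIT  vc=[]
3: 0x1c7 (blk 56, set 0) → L1-HIT  vc=[]
4: 0x1c6 (blk 56, set 0) → L1-HIT  vc=[]
5: 0x6c (blk 13, set 5) → MISS  vc=[]
6: 0x1c7 (blk 56, set 0) → L1-HIT  vc=[]
7: 0x159 (blk 43, set 3) → MISS  vc=[59]
8: 0x1e9 (blk 61, set 5) → MISS  vc=[59, 13]
9: 0x15d (blk 43, set 3) → L1-HIT  vc=[59, 13]
10: 0x1c2 (blk 56, set 0) → L1-HIT  vc=[59, 13]
11: 0x1c1 (blk 56, set 0) → L1-HIT  vc=[59, 13]
12: 0x1c6 (blk 56, set 0) → L1-HIT  vc=[59, 13]
13: 0x12a (blk 37, set 5) → MISS  vc=[59, 13, 61]
14: 0x5d (blk 11, set 3) → MISS  vc=[59, 13, 61, 43]
15: 0x44 (blk 8, set 0) → MISS  vc=[59, 13, 61, 43, 56]
16: 0x84 (blk 16, set 0) → MISS  vc=[13, 61, 43, 56, 8]
17: 0x44 (blk 8, set 0) → VC-HIT  vc=[13, 61, 43, 56, 16]
18: 0x5c (blk 11, set 3) → L1-HIT  vc=[13, 61, 43, 56, 16]
19: 0x9e (blk 19, set 3) → MISS  vc=[61, 43, 56, 16, 11]
20: 0x5b (blk 11, set 3) → VC-HIT  vc=[61, 43, 56, 16, 19]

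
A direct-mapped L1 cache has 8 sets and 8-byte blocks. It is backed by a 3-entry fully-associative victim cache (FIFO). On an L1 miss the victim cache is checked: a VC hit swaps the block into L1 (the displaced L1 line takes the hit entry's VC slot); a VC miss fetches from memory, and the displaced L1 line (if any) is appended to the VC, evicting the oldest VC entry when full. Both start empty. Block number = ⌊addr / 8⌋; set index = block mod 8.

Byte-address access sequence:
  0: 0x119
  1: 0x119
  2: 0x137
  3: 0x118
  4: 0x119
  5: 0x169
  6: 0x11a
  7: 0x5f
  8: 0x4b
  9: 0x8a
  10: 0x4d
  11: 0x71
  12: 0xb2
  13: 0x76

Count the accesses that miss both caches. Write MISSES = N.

MISSES = 8

  [0] addr=0x119 blk=35 s=3: MISS | VC []
  [1] addr=0x119 blk=35 s=3: L1-HIT | VC []
  [2] addr=0x137 blk=38 s=6: MISS | VC []
  [3] addr=0x118 blk=35 s=3: L1-HIT | VC []
  [4] addr=0x119 blk=35 s=3: L1-HIT | VC []
  [5] addr=0x169 blk=45 s=5: MISS | VC []
  [6] addr=0x11a blk=35 s=3: L1-HIT | VC []
  [7] addr=0x5f blk=11 s=3: MISS | VC [35]
  [8] addr=0x4b blk=9 s=1: MISS | VC [35]
  [9] addr=0x8a blk=17 s=1: MISS | VC [35, 9]
  [10] addr=0x4d blk=9 s=1: VC-HIT | VC [35, 17]
  [11] addr=0x71 blk=14 s=6: MISS | VC [35, 17, 38]
  [12] addr=0xb2 blk=22 s=6: MISS | VC [17, 38, 14]
  [13] addr=0x76 blk=14 s=6: VC-HIT | VC [17, 38, 22]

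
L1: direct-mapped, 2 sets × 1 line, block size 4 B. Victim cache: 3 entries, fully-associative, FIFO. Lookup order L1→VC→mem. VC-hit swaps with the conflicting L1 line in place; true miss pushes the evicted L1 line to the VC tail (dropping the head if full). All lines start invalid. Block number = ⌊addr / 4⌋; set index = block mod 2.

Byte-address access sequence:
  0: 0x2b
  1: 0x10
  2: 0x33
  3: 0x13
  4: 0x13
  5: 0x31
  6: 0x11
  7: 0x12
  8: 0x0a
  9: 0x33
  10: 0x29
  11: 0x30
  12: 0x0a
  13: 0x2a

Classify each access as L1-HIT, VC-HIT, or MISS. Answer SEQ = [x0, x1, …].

SEQ = [MISS, MISS, MISS, VC-HIT, L1-HIT, VC-HIT, VC-HIT, L1-HIT, MISS, VC-HIT, VC-HIT, VC-HIT, VC-HIT, VC-HIT]

  [0] addr=0x2b blk=10 s=0: MISS | VC []
  [1] addr=0x10 blk=4 s=0: MISS | VC [10]
  [2] addr=0x33 blk=12 s=0: MISS | VC [10, 4]
  [3] addr=0x13 blk=4 s=0: VC-HIT | VC [10, 12]
  [4] addr=0x13 blk=4 s=0: L1-HIT | VC [10, 12]
  [5] addr=0x31 blk=12 s=0: VC-HIT | VC [10, 4]
  [6] addr=0x11 blk=4 s=0: VC-HIT | VC [10, 12]
  [7] addr=0x12 blk=4 s=0: L1-HIT | VC [10, 12]
  [8] addr=0xa blk=2 s=0: MISS | VC [10, 12, 4]
  [9] addr=0x33 blk=12 s=0: VC-HIT | VC [10, 2, 4]
  [10] addr=0x29 blk=10 s=0: VC-HIT | VC [12, 2, 4]
  [11] addr=0x30 blk=12 s=0: VC-HIT | VC [10, 2, 4]
  [12] addr=0xa blk=2 s=0: VC-HIT | VC [10, 12, 4]
  [13] addr=0x2a blk=10 s=0: VC-HIT | VC [2, 12, 4]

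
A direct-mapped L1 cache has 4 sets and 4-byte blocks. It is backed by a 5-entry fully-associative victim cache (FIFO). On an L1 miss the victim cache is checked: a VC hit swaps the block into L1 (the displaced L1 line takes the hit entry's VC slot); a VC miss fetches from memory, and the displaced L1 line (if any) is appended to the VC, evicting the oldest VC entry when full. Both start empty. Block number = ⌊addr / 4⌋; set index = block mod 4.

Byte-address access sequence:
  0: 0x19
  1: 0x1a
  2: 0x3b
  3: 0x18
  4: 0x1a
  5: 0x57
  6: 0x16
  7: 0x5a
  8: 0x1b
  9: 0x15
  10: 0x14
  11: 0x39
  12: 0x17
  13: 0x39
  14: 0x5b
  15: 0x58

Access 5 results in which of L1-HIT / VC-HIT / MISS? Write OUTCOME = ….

OUTCOME = MISS

#0 0x19→b6/s2 MISS; vc=[]
#1 0x1a→b6/s2 L1-HIT; vc=[]
#2 0x3b→b14/s2 MISS; vc=[6]
#3 0x18→b6/s2 VC-HIT; vc=[14]
#4 0x1a→b6/s2 L1-HIT; vc=[14]
#5 0x57→b21/s1 MISS; vc=[14]
#6 0x16→b5/s1 MISS; vc=[14,21]
#7 0x5a→b22/s2 MISS; vc=[14,21,6]
#8 0x1b→b6/s2 VC-HIT; vc=[14,21,22]
#9 0x15→b5/s1 L1-HIT; vc=[14,21,22]
#10 0x14→b5/s1 L1-HIT; vc=[14,21,22]
#11 0x39→b14/s2 VC-HIT; vc=[6,21,22]
#12 0x17→b5/s1 L1-HIT; vc=[6,21,22]
#13 0x39→b14/s2 L1-HIT; vc=[6,21,22]
#14 0x5b→b22/s2 VC-HIT; vc=[6,21,14]
#15 0x58→b22/s2 L1-HIT; vc=[6,21,14]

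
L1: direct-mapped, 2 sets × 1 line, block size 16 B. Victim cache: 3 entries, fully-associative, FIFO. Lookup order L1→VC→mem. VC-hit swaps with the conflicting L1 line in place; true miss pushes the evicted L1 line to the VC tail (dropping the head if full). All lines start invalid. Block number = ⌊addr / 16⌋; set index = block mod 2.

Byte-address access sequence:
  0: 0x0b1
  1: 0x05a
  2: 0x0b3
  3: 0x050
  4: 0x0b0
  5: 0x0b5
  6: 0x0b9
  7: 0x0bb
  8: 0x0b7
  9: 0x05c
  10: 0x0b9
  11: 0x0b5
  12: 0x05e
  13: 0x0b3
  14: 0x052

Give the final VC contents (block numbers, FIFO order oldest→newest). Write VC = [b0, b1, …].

  [0] addr=0xb1 blk=11 s=1: MISS | VC []
  [1] addr=0x5a blk=5 s=1: MISS | VC [11]
  [2] addr=0xb3 blk=11 s=1: VC-HIT | VC [5]
  [3] addr=0x50 blk=5 s=1: VC-HIT | VC [11]
  [4] addr=0xb0 blk=11 s=1: VC-HIT | VC [5]
  [5] addr=0xb5 blk=11 s=1: L1-HIT | VC [5]
  [6] addr=0xb9 blk=11 s=1: L1-HIT | VC [5]
  [7] addr=0xbb blk=11 s=1: L1-HIT | VC [5]
  [8] addr=0xb7 blk=11 s=1: L1-HIT | VC [5]
  [9] addr=0x5c blk=5 s=1: VC-HIT | VC [11]
  [10] addr=0xb9 blk=11 s=1: VC-HIT | VC [5]
  [11] addr=0xb5 blk=11 s=1: L1-HIT | VC [5]
  [12] addr=0x5e blk=5 s=1: VC-HIT | VC [11]
  [13] addr=0xb3 blk=11 s=1: VC-HIT | VC [5]
  [14] addr=0x52 blk=5 s=1: VC-HIT | VC [11]

VC = [11]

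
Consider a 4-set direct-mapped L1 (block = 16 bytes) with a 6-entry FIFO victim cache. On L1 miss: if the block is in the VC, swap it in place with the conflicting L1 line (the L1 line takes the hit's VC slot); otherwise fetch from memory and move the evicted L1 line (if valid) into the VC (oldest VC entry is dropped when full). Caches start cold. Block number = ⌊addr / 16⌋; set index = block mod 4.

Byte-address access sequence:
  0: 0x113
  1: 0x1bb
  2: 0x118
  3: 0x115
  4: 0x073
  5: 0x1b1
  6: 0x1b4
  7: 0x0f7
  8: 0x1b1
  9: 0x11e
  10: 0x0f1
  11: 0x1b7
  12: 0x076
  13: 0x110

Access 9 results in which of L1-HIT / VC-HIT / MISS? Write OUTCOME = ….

OUTCOME = L1-HIT

  [0] addr=0x113 blk=17 s=1: MISS | VC []
  [1] addr=0x1bb blk=27 s=3: MISS | VC []
  [2] addr=0x118 blk=17 s=1: L1-HIT | VC []
  [3] addr=0x115 blk=17 s=1: L1-HIT | VC []
  [4] addr=0x73 blk=7 s=3: MISS | VC [27]
  [5] addr=0x1b1 blk=27 s=3: VC-HIT | VC [7]
  [6] addr=0x1b4 blk=27 s=3: L1-HIT | VC [7]
  [7] addr=0xf7 blk=15 s=3: MISS | VC [7, 27]
  [8] addr=0x1b1 blk=27 s=3: VC-HIT | VC [7, 15]
  [9] addr=0x11e blk=17 s=1: L1-HIT | VC [7, 15]
  [10] addr=0xf1 blk=15 s=3: VC-HIT | VC [7, 27]
  [11] addr=0x1b7 blk=27 s=3: VC-HIT | VC [7, 15]
  [12] addr=0x76 blk=7 s=3: VC-HIT | VC [27, 15]
  [13] addr=0x110 blk=17 s=1: L1-HIT | VC [27, 15]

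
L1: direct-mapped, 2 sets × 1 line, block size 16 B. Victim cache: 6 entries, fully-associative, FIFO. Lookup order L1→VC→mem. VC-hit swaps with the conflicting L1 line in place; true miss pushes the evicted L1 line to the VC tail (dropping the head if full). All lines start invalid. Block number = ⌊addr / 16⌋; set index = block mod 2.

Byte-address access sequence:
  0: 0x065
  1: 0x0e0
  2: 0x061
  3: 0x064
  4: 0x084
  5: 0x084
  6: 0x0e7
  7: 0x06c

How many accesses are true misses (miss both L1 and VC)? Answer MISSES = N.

0: 0x65 (blk 6, set 0) → MISS  vc=[]
1: 0xe0 (blk 14, set 0) → MISS  vc=[6]
2: 0x61 (blk 6, set 0) → VC-HIT  vc=[14]
3: 0x64 (blk 6, set 0) → L1-HIT  vc=[14]
4: 0x84 (blk 8, set 0) → MISS  vc=[14, 6]
5: 0x84 (blk 8, set 0) → L1-HIT  vc=[14, 6]
6: 0xe7 (blk 14, set 0) → VC-HIT  vc=[8, 6]
7: 0x6c (blk 6, set 0) → VC-HIT  vc=[8, 14]

MISSES = 3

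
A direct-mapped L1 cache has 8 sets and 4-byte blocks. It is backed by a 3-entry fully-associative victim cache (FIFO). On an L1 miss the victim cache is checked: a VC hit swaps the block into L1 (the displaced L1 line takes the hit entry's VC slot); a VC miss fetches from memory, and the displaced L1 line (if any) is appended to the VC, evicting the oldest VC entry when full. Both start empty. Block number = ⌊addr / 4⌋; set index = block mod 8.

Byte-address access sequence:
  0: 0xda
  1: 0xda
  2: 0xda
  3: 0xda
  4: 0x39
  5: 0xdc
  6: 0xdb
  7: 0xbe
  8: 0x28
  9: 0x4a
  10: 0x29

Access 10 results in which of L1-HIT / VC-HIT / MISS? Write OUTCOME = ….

OUTCOME = VC-HIT

0: 0xda (blk 54, set 6) → MISS  vc=[]
1: 0xda (blk 54, set 6) → L1-HIT  vc=[]
2: 0xda (blk 54, set 6) → L1-HIT  vc=[]
3: 0xda (blk 54, set 6) → L1-HIT  vc=[]
4: 0x39 (blk 14, set 6) → MISS  vc=[54]
5: 0xdc (blk 55, set 7) → MISS  vc=[54]
6: 0xdb (blk 54, set 6) → VC-HIT  vc=[14]
7: 0xbe (blk 47, set 7) → MISS  vc=[14, 55]
8: 0x28 (blk 10, set 2) → MISS  vc=[14, 55]
9: 0x4a (blk 18, set 2) → MISS  vc=[14, 55, 10]
10: 0x29 (blk 10, set 2) → VC-HIT  vc=[14, 55, 18]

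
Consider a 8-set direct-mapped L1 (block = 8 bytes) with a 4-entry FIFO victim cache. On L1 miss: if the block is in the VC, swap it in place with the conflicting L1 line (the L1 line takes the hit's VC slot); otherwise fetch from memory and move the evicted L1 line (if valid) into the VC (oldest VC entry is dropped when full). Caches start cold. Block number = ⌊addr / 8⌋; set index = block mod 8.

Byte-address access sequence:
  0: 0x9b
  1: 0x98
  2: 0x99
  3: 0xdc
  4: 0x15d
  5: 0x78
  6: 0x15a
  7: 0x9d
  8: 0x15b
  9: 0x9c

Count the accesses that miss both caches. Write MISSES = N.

MISSES = 4

0: 0x9b (blk 19, set 3) → MISS  vc=[]
1: 0x98 (blk 19, set 3) → L1-HIT  vc=[]
2: 0x99 (blk 19, set 3) → L1-HIT  vc=[]
3: 0xdc (blk 27, set 3) → MISS  vc=[19]
4: 0x15d (blk 43, set 3) → MISS  vc=[19, 27]
5: 0x78 (blk 15, set 7) → MISS  vc=[19, 27]
6: 0x15a (blk 43, set 3) → L1-HIT  vc=[19, 27]
7: 0x9d (blk 19, set 3) → VC-HIT  vc=[43, 27]
8: 0x15b (blk 43, set 3) → VC-HIT  vc=[19, 27]
9: 0x9c (blk 19, set 3) → VC-HIT  vc=[43, 27]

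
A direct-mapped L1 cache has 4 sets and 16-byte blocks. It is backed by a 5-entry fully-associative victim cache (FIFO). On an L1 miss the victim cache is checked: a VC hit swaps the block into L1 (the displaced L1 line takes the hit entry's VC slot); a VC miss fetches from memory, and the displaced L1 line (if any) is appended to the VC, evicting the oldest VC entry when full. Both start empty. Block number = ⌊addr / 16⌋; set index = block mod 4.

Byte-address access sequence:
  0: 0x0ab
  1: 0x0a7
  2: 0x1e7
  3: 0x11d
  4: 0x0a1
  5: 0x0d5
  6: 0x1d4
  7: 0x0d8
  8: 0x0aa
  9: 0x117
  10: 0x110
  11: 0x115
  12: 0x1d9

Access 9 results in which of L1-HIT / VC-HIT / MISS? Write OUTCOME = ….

#0 0xab→b10/s2 MISS; vc=[]
#1 0xa7→b10/s2 L1-HIT; vc=[]
#2 0x1e7→b30/s2 MISS; vc=[10]
#3 0x11d→b17/s1 MISS; vc=[10]
#4 0xa1→b10/s2 VC-HIT; vc=[30]
#5 0xd5→b13/s1 MISS; vc=[30,17]
#6 0x1d4→b29/s1 MISS; vc=[30,17,13]
#7 0xd8→b13/s1 VC-HIT; vc=[30,17,29]
#8 0xaa→b10/s2 L1-HIT; vc=[30,17,29]
#9 0x117→b17/s1 VC-HIT; vc=[30,13,29]
#10 0x110→b17/s1 L1-HIT; vc=[30,13,29]
#11 0x115→b17/s1 L1-HIT; vc=[30,13,29]
#12 0x1d9→b29/s1 VC-HIT; vc=[30,13,17]

OUTCOME = VC-HIT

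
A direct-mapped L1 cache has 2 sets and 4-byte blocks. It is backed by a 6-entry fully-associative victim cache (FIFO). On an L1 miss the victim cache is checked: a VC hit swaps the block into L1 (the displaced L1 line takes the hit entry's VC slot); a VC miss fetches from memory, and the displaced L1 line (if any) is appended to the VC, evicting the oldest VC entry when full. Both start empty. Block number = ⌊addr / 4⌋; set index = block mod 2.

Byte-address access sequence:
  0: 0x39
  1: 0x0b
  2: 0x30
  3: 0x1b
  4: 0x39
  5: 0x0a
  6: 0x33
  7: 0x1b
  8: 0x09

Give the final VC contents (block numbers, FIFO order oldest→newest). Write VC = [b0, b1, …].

  [0] addr=0x39 blk=14 s=0: MISS | VC []
  [1] addr=0xb blk=2 s=0: MISS | VC [14]
  [2] addr=0x30 blk=12 s=0: MISS | VC [14, 2]
  [3] addr=0x1b blk=6 s=0: MISS | VC [14, 2, 12]
  [4] addr=0x39 blk=14 s=0: VC-HIT | VC [6, 2, 12]
  [5] addr=0xa blk=2 s=0: VC-HIT | VC [6, 14, 12]
  [6] addr=0x33 blk=12 s=0: VC-HIT | VC [6, 14, 2]
  [7] addr=0x1b blk=6 s=0: VC-HIT | VC [12, 14, 2]
  [8] addr=0x9 blk=2 s=0: VC-HIT | VC [12, 14, 6]

VC = [12, 14, 6]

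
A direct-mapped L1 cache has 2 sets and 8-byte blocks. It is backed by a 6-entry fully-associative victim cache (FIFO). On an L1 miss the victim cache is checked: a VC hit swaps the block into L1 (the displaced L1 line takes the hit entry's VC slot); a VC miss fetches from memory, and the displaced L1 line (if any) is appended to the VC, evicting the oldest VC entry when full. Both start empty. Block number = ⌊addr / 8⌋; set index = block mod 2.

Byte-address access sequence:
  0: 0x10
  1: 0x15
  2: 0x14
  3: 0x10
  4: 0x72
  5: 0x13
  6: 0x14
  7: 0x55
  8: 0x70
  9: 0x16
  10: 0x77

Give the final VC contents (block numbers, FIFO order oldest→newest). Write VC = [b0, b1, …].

#0 0x10→b2/s0 MISS; vc=[]
#1 0x15→b2/s0 L1-HIT; vc=[]
#2 0x14→b2/s0 L1-HIT; vc=[]
#3 0x10→b2/s0 L1-HIT; vc=[]
#4 0x72→b14/s0 MISS; vc=[2]
#5 0x13→b2/s0 VC-HIT; vc=[14]
#6 0x14→b2/s0 L1-HIT; vc=[14]
#7 0x55→b10/s0 MISS; vc=[14,2]
#8 0x70→b14/s0 VC-HIT; vc=[10,2]
#9 0x16→b2/s0 VC-HIT; vc=[10,14]
#10 0x77→b14/s0 VC-HIT; vc=[10,2]

VC = [10, 2]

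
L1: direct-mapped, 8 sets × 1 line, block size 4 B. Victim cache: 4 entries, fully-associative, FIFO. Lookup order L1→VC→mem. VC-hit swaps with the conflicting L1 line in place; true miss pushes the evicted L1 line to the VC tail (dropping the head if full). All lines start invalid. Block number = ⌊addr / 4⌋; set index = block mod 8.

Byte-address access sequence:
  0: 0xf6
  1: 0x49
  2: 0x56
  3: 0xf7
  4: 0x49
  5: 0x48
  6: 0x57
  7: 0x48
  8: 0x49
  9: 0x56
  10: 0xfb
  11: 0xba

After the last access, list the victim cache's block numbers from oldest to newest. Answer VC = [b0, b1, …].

#0 0xf6→b61/s5 MISS; vc=[]
#1 0x49→b18/s2 MISS; vc=[]
#2 0x56→b21/s5 MISS; vc=[61]
#3 0xf7→b61/s5 VC-HIT; vc=[21]
#4 0x49→b18/s2 L1-HIT; vc=[21]
#5 0x48→b18/s2 L1-HIT; vc=[21]
#6 0x57→b21/s5 VC-HIT; vc=[61]
#7 0x48→b18/s2 L1-HIT; vc=[61]
#8 0x49→b18/s2 L1-HIT; vc=[61]
#9 0x56→b21/s5 L1-HIT; vc=[61]
#10 0xfb→b62/s6 MISS; vc=[61]
#11 0xba→b46/s6 MISS; vc=[61,62]

VC = [61, 62]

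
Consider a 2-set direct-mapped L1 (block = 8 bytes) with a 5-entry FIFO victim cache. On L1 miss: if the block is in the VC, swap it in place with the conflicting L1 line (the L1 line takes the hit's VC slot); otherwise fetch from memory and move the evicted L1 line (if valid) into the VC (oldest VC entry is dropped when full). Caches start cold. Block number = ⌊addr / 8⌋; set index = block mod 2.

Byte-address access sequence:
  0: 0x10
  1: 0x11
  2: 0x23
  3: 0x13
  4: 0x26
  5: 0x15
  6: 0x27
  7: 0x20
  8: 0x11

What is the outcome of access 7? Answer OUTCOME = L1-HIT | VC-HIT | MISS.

OUTCOME = L1-HIT

0: 0x10 (blk 2, set 0) → MISS  vc=[]
1: 0x11 (blk 2, set 0) → L1-HIT  vc=[]
2: 0x23 (blk 4, set 0) → MISS  vc=[2]
3: 0x13 (blk 2, set 0) → VC-HIT  vc=[4]
4: 0x26 (blk 4, set 0) → VC-HIT  vc=[2]
5: 0x15 (blk 2, set 0) → VC-HIT  vc=[4]
6: 0x27 (blk 4, set 0) → VC-HIT  vc=[2]
7: 0x20 (blk 4, set 0) → L1-HIT  vc=[2]
8: 0x11 (blk 2, set 0) → VC-HIT  vc=[4]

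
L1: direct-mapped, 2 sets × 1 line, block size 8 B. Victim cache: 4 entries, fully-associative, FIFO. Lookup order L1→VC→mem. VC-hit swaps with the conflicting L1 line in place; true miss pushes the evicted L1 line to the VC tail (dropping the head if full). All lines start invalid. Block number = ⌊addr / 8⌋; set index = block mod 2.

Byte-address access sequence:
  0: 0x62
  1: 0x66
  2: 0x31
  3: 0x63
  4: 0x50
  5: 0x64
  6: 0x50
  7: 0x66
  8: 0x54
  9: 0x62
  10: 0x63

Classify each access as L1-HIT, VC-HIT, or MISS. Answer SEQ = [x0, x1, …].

SEQ = [MISS, L1-HIT, MISS, VC-HIT, MISS, VC-HIT, VC-HIT, VC-HIT, VC-HIT, VC-HIT, L1-HIT]

  [0] addr=0x62 blk=12 s=0: MISS | VC []
  [1] addr=0x66 blk=12 s=0: L1-HIT | VC []
  [2] addr=0x31 blk=6 s=0: MISS | VC [12]
  [3] addr=0x63 blk=12 s=0: VC-HIT | VC [6]
  [4] addr=0x50 blk=10 s=0: MISS | VC [6, 12]
  [5] addr=0x64 blk=12 s=0: VC-HIT | VC [6, 10]
  [6] addr=0x50 blk=10 s=0: VC-HIT | VC [6, 12]
  [7] addr=0x66 blk=12 s=0: VC-HIT | VC [6, 10]
  [8] addr=0x54 blk=10 s=0: VC-HIT | VC [6, 12]
  [9] addr=0x62 blk=12 s=0: VC-HIT | VC [6, 10]
  [10] addr=0x63 blk=12 s=0: L1-HIT | VC [6, 10]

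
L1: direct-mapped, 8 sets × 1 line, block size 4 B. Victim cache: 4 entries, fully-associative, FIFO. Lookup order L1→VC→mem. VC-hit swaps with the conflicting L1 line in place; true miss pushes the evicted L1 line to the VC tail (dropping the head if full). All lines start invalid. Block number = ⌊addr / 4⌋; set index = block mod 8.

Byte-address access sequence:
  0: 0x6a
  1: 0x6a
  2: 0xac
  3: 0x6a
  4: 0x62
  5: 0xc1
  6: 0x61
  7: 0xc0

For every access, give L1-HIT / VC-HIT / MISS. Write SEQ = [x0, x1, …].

  [0] addr=0x6a blk=26 s=2: MISS | VC []
  [1] addr=0x6a blk=26 s=2: L1-HIT | VC []
  [2] addr=0xac blk=43 s=3: MISS | VC []
  [3] addr=0x6a blk=26 s=2: L1-HIT | VC []
  [4] addr=0x62 blk=24 s=0: MISS | VC []
  [5] addr=0xc1 blk=48 s=0: MISS | VC [24]
  [6] addr=0x61 blk=24 s=0: VC-HIT | VC [48]
  [7] addr=0xc0 blk=48 s=0: VC-HIT | VC [24]

SEQ = [MISS, L1-HIT, MISS, L1-HIT, MISS, MISS, VC-HIT, VC-HIT]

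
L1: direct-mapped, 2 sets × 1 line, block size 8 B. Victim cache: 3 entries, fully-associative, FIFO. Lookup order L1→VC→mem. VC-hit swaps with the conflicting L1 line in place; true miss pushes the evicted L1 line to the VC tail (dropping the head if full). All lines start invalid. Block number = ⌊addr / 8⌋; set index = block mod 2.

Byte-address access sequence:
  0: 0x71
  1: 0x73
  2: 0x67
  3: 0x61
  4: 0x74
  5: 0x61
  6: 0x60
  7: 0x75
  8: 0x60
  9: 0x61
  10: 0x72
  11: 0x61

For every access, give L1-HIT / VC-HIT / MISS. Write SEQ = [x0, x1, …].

0: 0x71 (blk 14, set 0) → MISS  vc=[]
1: 0x73 (blk 14, set 0) → L1-HIT  vc=[]
2: 0x67 (blk 12, set 0) → MISS  vc=[14]
3: 0x61 (blk 12, set 0) → L1-HIT  vc=[14]
4: 0x74 (blk 14, set 0) → VC-HIT  vc=[12]
5: 0x61 (blk 12, set 0) → VC-HIT  vc=[14]
6: 0x60 (blk 12, set 0) → L1-HIT  vc=[14]
7: 0x75 (blk 14, set 0) → VC-HIT  vc=[12]
8: 0x60 (blk 12, set 0) → VC-HIT  vc=[14]
9: 0x61 (blk 12, set 0) → L1-HIT  vc=[14]
10: 0x72 (blk 14, set 0) → VC-HIT  vc=[12]
11: 0x61 (blk 12, set 0) → VC-HIT  vc=[14]

SEQ = [MISS, L1-HIT, MISS, L1-HIT, VC-HIT, VC-HIT, L1-HIT, VC-HIT, VC-HIT, L1-HIT, VC-HIT, VC-HIT]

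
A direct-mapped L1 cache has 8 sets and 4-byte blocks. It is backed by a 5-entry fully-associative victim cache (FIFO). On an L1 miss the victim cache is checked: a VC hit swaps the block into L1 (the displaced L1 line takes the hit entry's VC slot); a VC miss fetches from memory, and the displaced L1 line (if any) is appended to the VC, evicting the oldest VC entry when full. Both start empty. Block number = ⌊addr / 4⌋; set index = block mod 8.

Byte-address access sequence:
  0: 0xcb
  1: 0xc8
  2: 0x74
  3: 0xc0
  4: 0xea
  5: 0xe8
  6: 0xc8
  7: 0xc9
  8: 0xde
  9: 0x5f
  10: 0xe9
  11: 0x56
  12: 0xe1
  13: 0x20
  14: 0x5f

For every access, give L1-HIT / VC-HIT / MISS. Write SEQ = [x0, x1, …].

#0 0xcb→b50/s2 MISS; vc=[]
#1 0xc8→b50/s2 L1-HIT; vc=[]
#2 0x74→b29/s5 MISS; vc=[]
#3 0xc0→b48/s0 MISS; vc=[]
#4 0xea→b58/s2 MISS; vc=[50]
#5 0xe8→b58/s2 L1-HIT; vc=[50]
#6 0xc8→b50/s2 VC-HIT; vc=[58]
#7 0xc9→b50/s2 L1-HIT; vc=[58]
#8 0xde→b55/s7 MISS; vc=[58]
#9 0x5f→b23/s7 MISS; vc=[58,55]
#10 0xe9→b58/s2 VC-HIT; vc=[50,55]
#11 0x56→b21/s5 MISS; vc=[50,55,29]
#12 0xe1→b56/s0 MISS; vc=[50,55,29,48]
#13 0x20→b8/s0 MISS; vc=[50,55,29,48,56]
#14 0x5f→b23/s7 L1-HIT; vc=[50,55,29,48,56]

SEQ = [MISS, L1-HIT, MISS, MISS, MISS, L1-HIT, VC-HIT, L1-HIT, MISS, MISS, VC-HIT, MISS, MISS, MISS, L1-HIT]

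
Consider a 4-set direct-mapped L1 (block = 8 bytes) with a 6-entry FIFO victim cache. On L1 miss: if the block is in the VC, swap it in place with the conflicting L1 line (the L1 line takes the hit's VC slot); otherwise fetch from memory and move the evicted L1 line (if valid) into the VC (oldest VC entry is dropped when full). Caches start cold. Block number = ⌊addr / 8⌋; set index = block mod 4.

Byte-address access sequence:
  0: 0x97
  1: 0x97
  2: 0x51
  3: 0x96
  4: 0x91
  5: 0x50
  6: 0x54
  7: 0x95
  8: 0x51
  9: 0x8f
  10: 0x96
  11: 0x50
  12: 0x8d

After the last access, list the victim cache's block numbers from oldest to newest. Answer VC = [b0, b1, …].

VC = [18]

  [0] addr=0x97 blk=18 s=2: MISS | VC []
  [1] addr=0x97 blk=18 s=2: L1-HIT | VC []
  [2] addr=0x51 blk=10 s=2: MISS | VC [18]
  [3] addr=0x96 blk=18 s=2: VC-HIT | VC [10]
  [4] addr=0x91 blk=18 s=2: L1-HIT | VC [10]
  [5] addr=0x50 blk=10 s=2: VC-HIT | VC [18]
  [6] addr=0x54 blk=10 s=2: L1-HIT | VC [18]
  [7] addr=0x95 blk=18 s=2: VC-HIT | VC [10]
  [8] addr=0x51 blk=10 s=2: VC-HIT | VC [18]
  [9] addr=0x8f blk=17 s=1: MISS | VC [18]
  [10] addr=0x96 blk=18 s=2: VC-HIT | VC [10]
  [11] addr=0x50 blk=10 s=2: VC-HIT | VC [18]
  [12] addr=0x8d blk=17 s=1: L1-HIT | VC [18]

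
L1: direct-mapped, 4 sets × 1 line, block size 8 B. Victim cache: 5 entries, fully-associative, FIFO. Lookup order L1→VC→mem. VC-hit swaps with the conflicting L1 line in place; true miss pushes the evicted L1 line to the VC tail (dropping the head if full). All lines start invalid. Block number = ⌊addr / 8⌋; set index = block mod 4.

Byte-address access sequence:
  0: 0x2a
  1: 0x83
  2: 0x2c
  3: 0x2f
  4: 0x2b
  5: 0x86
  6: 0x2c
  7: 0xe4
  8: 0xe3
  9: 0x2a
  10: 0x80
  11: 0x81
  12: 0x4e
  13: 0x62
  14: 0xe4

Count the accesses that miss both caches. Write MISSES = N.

MISSES = 5

0: 0x2a (blk 5, set 1) → MISS  vc=[]
1: 0x83 (blk 16, set 0) → MISS  vc=[]
2: 0x2c (blk 5, set 1) → L1-HIT  vc=[]
3: 0x2f (blk 5, set 1) → L1-HIT  vc=[]
4: 0x2b (blk 5, set 1) → L1-HIT  vc=[]
5: 0x86 (blk 16, set 0) → L1-HIT  vc=[]
6: 0x2c (blk 5, set 1) → L1-HIT  vc=[]
7: 0xe4 (blk 28, set 0) → MISS  vc=[16]
8: 0xe3 (blk 28, set 0) → L1-HIT  vc=[16]
9: 0x2a (blk 5, set 1) → L1-HIT  vc=[16]
10: 0x80 (blk 16, set 0) → VC-HIT  vc=[28]
11: 0x81 (blk 16, set 0) → L1-HIT  vc=[28]
12: 0x4e (blk 9, set 1) → MISS  vc=[28, 5]
13: 0x62 (blk 12, set 0) → MISS  vc=[28, 5, 16]
14: 0xe4 (blk 28, set 0) → VC-HIT  vc=[12, 5, 16]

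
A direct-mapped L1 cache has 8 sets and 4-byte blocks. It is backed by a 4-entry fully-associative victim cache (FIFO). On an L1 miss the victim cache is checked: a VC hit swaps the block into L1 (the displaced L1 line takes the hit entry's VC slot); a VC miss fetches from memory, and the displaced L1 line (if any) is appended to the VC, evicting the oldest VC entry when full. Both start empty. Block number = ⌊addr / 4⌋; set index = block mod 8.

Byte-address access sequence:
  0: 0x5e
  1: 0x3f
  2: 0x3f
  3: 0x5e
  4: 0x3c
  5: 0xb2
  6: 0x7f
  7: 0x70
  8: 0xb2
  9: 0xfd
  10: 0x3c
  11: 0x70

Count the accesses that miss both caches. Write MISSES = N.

MISSES = 6

  [0] addr=0x5e blk=23 s=7: MISS | VC []
  [1] addr=0x3f blk=15 s=7: MISS | VC [23]
  [2] addr=0x3f blk=15 s=7: L1-HIT | VC [23]
  [3] addr=0x5e blk=23 s=7: VC-HIT | VC [15]
  [4] addr=0x3c blk=15 s=7: VC-HIT | VC [23]
  [5] addr=0xb2 blk=44 s=4: MISS | VC [23]
  [6] addr=0x7f blk=31 s=7: MISS | VC [23, 15]
  [7] addr=0x70 blk=28 s=4: MISS | VC [23, 15, 44]
  [8] addr=0xb2 blk=44 s=4: VC-HIT | VC [23, 15, 28]
  [9] addr=0xfd blk=63 s=7: MISS | VC [23, 15, 28, 31]
  [10] addr=0x3c blk=15 s=7: VC-HIT | VC [23, 63, 28, 31]
  [11] addr=0x70 blk=28 s=4: VC-HIT | VC [23, 63, 44, 31]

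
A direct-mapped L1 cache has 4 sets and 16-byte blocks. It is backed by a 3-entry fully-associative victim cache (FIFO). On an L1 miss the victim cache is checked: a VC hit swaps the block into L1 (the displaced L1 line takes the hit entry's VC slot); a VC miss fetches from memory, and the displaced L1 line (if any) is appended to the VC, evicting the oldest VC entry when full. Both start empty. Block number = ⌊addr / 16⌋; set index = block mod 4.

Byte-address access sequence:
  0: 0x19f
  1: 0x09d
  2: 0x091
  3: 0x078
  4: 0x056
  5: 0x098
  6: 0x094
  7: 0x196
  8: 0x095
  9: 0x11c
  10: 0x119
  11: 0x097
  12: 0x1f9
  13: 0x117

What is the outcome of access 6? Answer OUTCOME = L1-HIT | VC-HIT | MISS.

0: 0x19f (blk 25, set 1) → MISS  vc=[]
1: 0x9d (blk 9, set 1) → MISS  vc=[25]
2: 0x91 (blk 9, set 1) → L1-HIT  vc=[25]
3: 0x78 (blk 7, set 3) → MISS  vc=[25]
4: 0x56 (blk 5, set 1) → MISS  vc=[25, 9]
5: 0x98 (blk 9, set 1) → VC-HIT  vc=[25, 5]
6: 0x94 (blk 9, set 1) → L1-HIT  vc=[25, 5]
7: 0x196 (blk 25, set 1) → VC-HIT  vc=[9, 5]
8: 0x95 (blk 9, set 1) → VC-HIT  vc=[25, 5]
9: 0x11c (blk 17, set 1) → MISS  vc=[25, 5, 9]
10: 0x119 (blk 17, set 1) → L1-HIT  vc=[25, 5, 9]
11: 0x97 (blk 9, set 1) → VC-HIT  vc=[25, 5, 17]
12: 0x1f9 (blk 31, set 3) → MISS  vc=[5, 17, 7]
13: 0x117 (blk 17, set 1) → VC-HIT  vc=[5, 9, 7]

OUTCOME = L1-HIT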